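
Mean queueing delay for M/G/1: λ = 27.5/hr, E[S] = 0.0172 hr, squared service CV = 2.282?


ρ = λ·E[S] = 27.5·0.0172 = 0.4730
E[S²] = E[S]²(1+C_s²) = 0.0172²·(1+2.282) = 0.0009709
Wq = λ·E[S²]/(2(1−ρ)) = 27.5·0.0009709/(2·0.5270) = 0.02533 hr

Final: 0.02533 hr


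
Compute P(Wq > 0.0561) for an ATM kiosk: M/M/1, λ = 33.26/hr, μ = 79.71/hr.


ρ = 33.26/79.71 = 0.4173
P(Wq > t) = ρ·e^{−(μ−λ)t} = 0.4173·e^{−2.6058}
= 0.4173·0.073841 = 0.030811

Final: 0.030811


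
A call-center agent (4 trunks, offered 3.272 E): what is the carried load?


B(4,3.272) = 0.235967 (Erlang-B)
Carried load = a(1 − B) = 3.272·(1 − 0.235967) = 3.272·0.764033 = 2.4999 E

Final: 2.4999 Erlangs


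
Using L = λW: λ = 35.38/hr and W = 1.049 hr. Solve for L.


L = λW = 35.38·1.049 = 37.1136

Final: 37.1136


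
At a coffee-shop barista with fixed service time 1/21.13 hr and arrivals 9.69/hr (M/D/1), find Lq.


ρ = 9.69/21.13 = 0.4586
M/D/1: Lq = ρ²/(2(1−ρ)) = 0.2103/(2·0.5414) = 0.19422

Final: 0.19422


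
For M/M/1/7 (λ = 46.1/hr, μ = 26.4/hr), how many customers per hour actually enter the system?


ρ = 1.7462; P_K = (1−ρ)ρ^7/(1−ρ^8) = 0.432333
λ_eff = λ(1 − P_K) = 46.1·(1 − 0.432333) = 46.1·0.567667 = 26.1695 /hr

Final: 26.1695 /hr


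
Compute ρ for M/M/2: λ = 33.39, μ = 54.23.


ρ = λ/(cμ) = 33.39/(2·54.23) = 33.39/108.46 = 0.3079

Final: 0.3079


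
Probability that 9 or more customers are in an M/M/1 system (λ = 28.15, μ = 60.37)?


ρ = 28.15/60.37 = 0.4663
P(N ≥ n) = ρ^n = 0.4663^9 = 0.001042

Final: 0.001042


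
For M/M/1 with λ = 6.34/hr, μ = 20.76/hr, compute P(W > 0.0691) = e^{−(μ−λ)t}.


W ~ Exponential(μ−λ) for M/M/1.
μ − λ = 20.76 − 6.34 = 14.4200
P(W > t) = e^{−(μ−λ)t} = e^{−0.9964} = 0.369198

Final: 0.369198


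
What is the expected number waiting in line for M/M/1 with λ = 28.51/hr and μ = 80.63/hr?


ρ = 28.51/80.63 = 0.3536
Lq = ρ²/(1−ρ) = 0.1250/0.6464 = 0.1934

Final: 0.1934


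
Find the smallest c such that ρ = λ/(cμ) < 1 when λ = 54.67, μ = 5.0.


Stability requires cμ > λ ⇔ c > λ/μ.
λ/μ = 54.67/5.0 = 10.9340
Minimum integer c = ⌊10.9340⌋ + 1 = 11
Check: 11·5.0 = 55.00 > 54.67, while 10·5.0 = 50.00 ≤ 54.67

Final: 11 servers


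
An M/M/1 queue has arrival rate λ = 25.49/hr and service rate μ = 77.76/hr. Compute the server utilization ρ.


ρ = λ/μ = 25.49/77.76 = 0.3278

Final: 0.3278


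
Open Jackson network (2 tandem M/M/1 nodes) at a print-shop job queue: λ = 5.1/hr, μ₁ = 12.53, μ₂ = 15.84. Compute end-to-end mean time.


Each node sees arrival rate λ = 5.1/hr (tandem ⇒ throughput preserved).
W₁ = 1/(μ₁−λ) = 1/(12.53−5.1) = 0.13459 hr
W₂ = 1/(μ₂−λ) = 1/(15.84−5.1) = 0.09311 hr
W_total = W₁ + W₂ = 0.13459 + 0.09311 = 0.22770 hr

Final: 0.22770 hr


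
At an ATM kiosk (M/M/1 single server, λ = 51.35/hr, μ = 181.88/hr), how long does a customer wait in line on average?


ρ = 51.35/181.88 = 0.2823
Wq = ρ/(μ−λ) = 0.2823/(181.88 − 51.35) = 0.2823/130.53 = 0.002163 hr

Final: 0.002163 hr


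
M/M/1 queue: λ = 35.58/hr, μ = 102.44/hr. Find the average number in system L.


ρ = λ/μ = 35.58/102.44 = 0.3473
L = ρ/(1−ρ) = 0.3473/(1 − 0.3473) = 0.3473/0.6527 = 0.5322

Final: 0.5322


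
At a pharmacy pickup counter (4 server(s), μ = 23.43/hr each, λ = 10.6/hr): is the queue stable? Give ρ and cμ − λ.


Total capacity cμ = 4·23.43 = 93.72/hr
ρ = λ/(cμ) = 10.6/93.72 = 0.1131
Stable ⇔ ρ < 1: YES
Spare capacity = cμ − λ = 93.72 − 10.6 = 83.12/hr

Final: ρ = 0.1131; stable; margin = 83.12/hr


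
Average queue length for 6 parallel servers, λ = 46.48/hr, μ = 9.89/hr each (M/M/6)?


a = λ/μ = 4.6997; ρ = a/6 = 0.7833
P₀ = 0.007016
Lq = P₀·a^c·ρ / (c!·(1−ρ)²) = 0.007016·10775.04188·0.7833/(720·0.04697)
= 1.75109

Final: 1.75109


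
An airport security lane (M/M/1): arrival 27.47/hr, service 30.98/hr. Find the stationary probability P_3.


ρ = 27.47/30.98 = 0.8867
P_n = (1−ρ)·ρ^n = (1 − 0.8867)·0.8867^3 = 0.1133·0.697159 = 0.078987

Final: 0.078987


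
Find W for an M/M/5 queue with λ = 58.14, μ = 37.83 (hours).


a = 1.5369; ρ = 0.3074; P₀ = 0.214661
Lq = P₀·a^c·ρ/(c!(1−ρ)²) = 0.009827
Wq = Lq/λ = 0.009827/58.14 = 0.0001690 hr
W = Wq + 1/μ = 0.0001690 + 0.02643 = 0.02660 hr

Final: 0.02660 hr


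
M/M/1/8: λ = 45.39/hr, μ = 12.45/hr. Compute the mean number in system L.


ρ = 45.39/12.45 = 3.6458
L = ρ[1 − (K+1)ρ^K + Kρ^(K+1)] / [(1−ρ)(1−ρ^(K+1))]
Numerator: 3.6458·(1 − 9·31212.363098 + 8·113793.506910) = 2294793.668270
Denominator: (-2.6458)·(-113792.506910) = 301070.295391
L = 2294793.668270/301070.295391 = 7.6221

Final: 7.6221


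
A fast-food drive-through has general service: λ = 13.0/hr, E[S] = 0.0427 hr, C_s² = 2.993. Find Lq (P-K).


ρ = λ·E[S] = 13.0·0.0427 = 0.5551
Lq = ρ²(1+C_s²)/(2(1−ρ)) = 0.3081·(1+2.993)/(2·0.4449)
= 0.3081·3.9930/0.8898 = 1.38277

Final: 1.38277


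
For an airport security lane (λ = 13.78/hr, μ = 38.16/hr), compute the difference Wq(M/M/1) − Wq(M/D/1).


ρ = 13.78/38.16 = 0.3611
Wq(M/M/1) = ρ/(μ−λ) = 0.3611/24.38 = 0.01481 hr
Wq(M/D/1) = ρ/(2(μ−λ)) = 0.007406 hr
Savings = 0.01481 − 0.007406 = 0.007406 hr

Final: 0.007406 hr


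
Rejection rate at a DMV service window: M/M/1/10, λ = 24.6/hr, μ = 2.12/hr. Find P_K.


ρ = λ/μ = 24.6/2.12 = 11.6038
P_K = (1−ρ)ρ^K/(1−ρ^(K+1)) = (-10.6038·44258069021.461472)/(1 − 513560612230.166138)
= -469302543208.704651/-513560612229.166138 = 0.913821

Final: 0.913821


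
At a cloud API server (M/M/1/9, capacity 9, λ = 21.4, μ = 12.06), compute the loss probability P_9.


ρ = λ/μ = 21.4/12.06 = 1.7745
P_K = (1−ρ)ρ^K/(1−ρ^(K+1)) = (-0.7745·174.420766)/(1 − 309.502852)
= -135.082086/-308.502852 = 0.437863

Final: 0.437863


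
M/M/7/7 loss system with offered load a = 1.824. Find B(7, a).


B(c,a) = (a^c/c!) / Σ_{k=0}^{c} a^k/k!
a^7/7! = 0.013327
Σ terms (k=0..7): 1.00000 + 1.82400 + 1.66349 + 1.01140 + 0.46120 + 0.16825 + 0.05115 + 0.01333 = 6.192807
B = 0.013327/6.192807 = 0.002152

Final: 0.002152


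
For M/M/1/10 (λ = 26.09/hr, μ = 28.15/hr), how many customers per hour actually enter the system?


ρ = 0.9268; P_K = (1−ρ)ρ^10/(1−ρ^11) = 0.060411
λ_eff = λ(1 − P_K) = 26.09·(1 − 0.060411) = 26.09·0.939589 = 24.5139 /hr

Final: 24.5139 /hr


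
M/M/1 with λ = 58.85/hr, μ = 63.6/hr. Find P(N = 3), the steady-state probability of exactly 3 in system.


ρ = 58.85/63.6 = 0.9253
P_n = (1−ρ)·ρ^n = (1 − 0.9253)·0.9253^3 = 0.07469·0.792261 = 0.059170

Final: 0.059170


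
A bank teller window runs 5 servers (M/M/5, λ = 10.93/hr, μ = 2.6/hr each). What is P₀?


a = λ/μ = 10.93/2.6 = 4.2038; ρ = a/c = 0.8408
Σ_{k=0}^{4} a^k/k! (terms k=0..4) = 1.00000 + 4.20385 + 8.83616 + 12.38195 + 13.01296 = 39.43492
Tail: a^5/(5!(1−ρ)) = 1312.90732/(120·0.1592) = 68.71093
P₀ = 1/(39.43492 + 68.71093) = 1/108.14585 = 0.009247

Final: 0.009247


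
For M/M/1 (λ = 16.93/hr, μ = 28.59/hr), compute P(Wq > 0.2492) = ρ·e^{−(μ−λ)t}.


ρ = 16.93/28.59 = 0.5922
P(Wq > t) = ρ·e^{−(μ−λ)t} = 0.5922·e^{−2.9057}
= 0.5922·0.054712 = 0.032399

Final: 0.032399


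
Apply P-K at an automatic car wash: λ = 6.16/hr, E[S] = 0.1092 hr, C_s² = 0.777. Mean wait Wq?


ρ = λ·E[S] = 6.16·0.1092 = 0.6727
E[S²] = E[S]²(1+C_s²) = 0.1092²·(1+0.777) = 0.021190
Wq = λ·E[S²]/(2(1−ρ)) = 6.16·0.021190/(2·0.3273) = 0.19939 hr

Final: 0.19939 hr


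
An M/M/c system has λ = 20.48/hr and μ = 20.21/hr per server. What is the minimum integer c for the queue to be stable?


Stability requires cμ > λ ⇔ c > λ/μ.
λ/μ = 20.48/20.21 = 1.0134
Minimum integer c = ⌊1.0134⌋ + 1 = 2
Check: 2·20.21 = 40.42 > 20.48, while 1·20.21 = 20.21 ≤ 20.48

Final: 2 servers


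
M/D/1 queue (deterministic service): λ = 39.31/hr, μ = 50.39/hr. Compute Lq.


ρ = 39.31/50.39 = 0.7801
M/D/1: Lq = ρ²/(2(1−ρ)) = 0.6086/(2·0.2199) = 1.38386

Final: 1.38386


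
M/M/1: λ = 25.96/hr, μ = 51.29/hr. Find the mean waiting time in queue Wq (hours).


ρ = 25.96/51.29 = 0.5061
Wq = ρ/(μ−λ) = 0.5061/(51.29 − 25.96) = 0.5061/25.33 = 0.01998 hr

Final: 0.01998 hr


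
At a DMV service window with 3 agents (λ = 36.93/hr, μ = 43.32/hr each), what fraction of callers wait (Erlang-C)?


a = λ/μ = 0.8525; ρ = a/3 = 0.2842
P₀ = 0.423709 (from M/M/c formula)
C(c,a) = [a^c/(c!(1−ρ))]·P₀ = [0.61954/(6·0.7158)]·0.423709
= 0.14425·0.423709 = 0.061119

Final: 0.061119


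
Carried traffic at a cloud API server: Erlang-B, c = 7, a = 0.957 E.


B(7,0.957) = 0.00005602 (Erlang-B)
Carried load = a(1 − B) = 0.957·(1 − 0.00005602) = 0.957·0.999944 = 0.9569 E

Final: 0.9569 Erlangs


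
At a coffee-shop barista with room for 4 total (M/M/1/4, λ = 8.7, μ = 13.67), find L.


ρ = 8.7/13.67 = 0.6364
L = ρ[1 − (K+1)ρ^K + Kρ^(K+1)] / [(1−ρ)(1−ρ^(K+1))]
Numerator: 0.6364·(1 − 5·0.164060 + 4·0.104413) = 0.380172
Denominator: (0.3636)·(0.895587) = 0.325609
L = 0.380172/0.325609 = 1.1676

Final: 1.1676


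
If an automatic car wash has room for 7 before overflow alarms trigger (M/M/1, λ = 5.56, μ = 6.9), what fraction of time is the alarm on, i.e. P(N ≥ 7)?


ρ = 5.56/6.9 = 0.8058
P(N ≥ n) = ρ^n = 0.8058^7 = 0.220587

Final: 0.220587


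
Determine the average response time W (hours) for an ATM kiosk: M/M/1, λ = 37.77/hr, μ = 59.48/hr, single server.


W = 1/(μ−λ) = 1/(59.48 − 37.77) = 1/21.71 = 0.04606 hr

Final: 0.04606 hr


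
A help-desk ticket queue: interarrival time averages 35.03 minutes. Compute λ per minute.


λ = 1/(interarrival time) in consistent units.
1 minute = 1 min, so λ = 1/35.03 = 0.02855 per minute

Final: 0.02855 /min


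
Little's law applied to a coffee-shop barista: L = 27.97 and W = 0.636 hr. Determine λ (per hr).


λ = L/W = 27.97/0.636 = 43.9780 /hr

Final: 43.9780 /hr


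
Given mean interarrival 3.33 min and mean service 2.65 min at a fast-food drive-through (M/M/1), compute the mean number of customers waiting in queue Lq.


λ = 60/3.33 = 18.0180 /hr
μ = 60/2.65 = 22.6415 /hr
ρ = λ/μ = 18.0180/22.6415 = 0.7958
Lq = ρ²/(1−ρ) = 0.6333/0.2042 = 3.1013

Final: 3.1013


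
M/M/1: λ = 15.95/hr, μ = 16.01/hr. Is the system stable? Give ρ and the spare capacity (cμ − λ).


Total capacity cμ = 1·16.01 = 16.01/hr
ρ = λ/(cμ) = 15.95/16.01 = 0.9963
Stable ⇔ ρ < 1: YES
Spare capacity = cμ − λ = 16.01 − 15.95 = 0.06/hr

Final: ρ = 0.9963; stable; margin = 0.06/hr


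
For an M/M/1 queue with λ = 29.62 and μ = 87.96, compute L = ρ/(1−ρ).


ρ = λ/μ = 29.62/87.96 = 0.3367
L = ρ/(1−ρ) = 0.3367/(1 − 0.3367) = 0.3367/0.6633 = 0.5077

Final: 0.5077


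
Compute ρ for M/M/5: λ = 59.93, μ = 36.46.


ρ = λ/(cμ) = 59.93/(5·36.46) = 59.93/182.30 = 0.3287

Final: 0.3287


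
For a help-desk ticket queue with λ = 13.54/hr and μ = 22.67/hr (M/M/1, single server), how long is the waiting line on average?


ρ = 13.54/22.67 = 0.5973
Lq = ρ²/(1−ρ) = 0.3567/0.4027 = 0.8858

Final: 0.8858


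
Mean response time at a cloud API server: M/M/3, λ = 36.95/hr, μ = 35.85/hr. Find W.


a = 1.0307; ρ = 0.3436; P₀ = 0.352134
Lq = P₀·a^c·ρ/(c!(1−ρ)²) = 0.05123
Wq = Lq/λ = 0.05123/36.95 = 0.001387 hr
W = Wq + 1/μ = 0.001387 + 0.02789 = 0.02928 hr

Final: 0.02928 hr


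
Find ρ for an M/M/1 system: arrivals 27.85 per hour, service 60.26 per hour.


ρ = λ/μ = 27.85/60.26 = 0.4622

Final: 0.4622


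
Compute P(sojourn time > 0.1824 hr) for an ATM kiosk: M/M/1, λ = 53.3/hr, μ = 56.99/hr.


W ~ Exponential(μ−λ) for M/M/1.
μ − λ = 56.99 − 53.3 = 3.6900
P(W > t) = e^{−(μ−λ)t} = e^{−0.6731} = 0.510147

Final: 0.510147


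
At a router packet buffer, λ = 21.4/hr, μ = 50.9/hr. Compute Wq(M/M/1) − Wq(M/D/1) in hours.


ρ = 21.4/50.9 = 0.4204
Wq(M/M/1) = ρ/(μ−λ) = 0.4204/29.50 = 0.01425 hr
Wq(M/D/1) = ρ/(2(μ−λ)) = 0.007126 hr
Savings = 0.01425 − 0.007126 = 0.007126 hr

Final: 0.007126 hr


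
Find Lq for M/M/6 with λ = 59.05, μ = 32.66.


a = λ/μ = 1.8080; ρ = a/6 = 0.3013
P₀ = 0.163847
Lq = P₀·a^c·ρ / (c!·(1−ρ)²) = 0.163847·34.93191·0.3013/(720·0.48813)
= 0.004907

Final: 0.004907


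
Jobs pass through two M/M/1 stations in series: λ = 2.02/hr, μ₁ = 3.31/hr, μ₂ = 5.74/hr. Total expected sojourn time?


Each node sees arrival rate λ = 2.02/hr (tandem ⇒ throughput preserved).
W₁ = 1/(μ₁−λ) = 1/(3.31−2.02) = 0.77519 hr
W₂ = 1/(μ₂−λ) = 1/(5.74−2.02) = 0.26882 hr
W_total = W₁ + W₂ = 0.77519 + 0.26882 = 1.04401 hr

Final: 1.04401 hr


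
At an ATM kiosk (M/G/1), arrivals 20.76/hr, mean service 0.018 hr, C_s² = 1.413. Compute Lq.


ρ = λ·E[S] = 20.76·0.018 = 0.3737
Lq = ρ²(1+C_s²)/(2(1−ρ)) = 0.1396·(1+1.413)/(2·0.6263)
= 0.1396·2.4130/1.2526 = 0.26899

Final: 0.26899


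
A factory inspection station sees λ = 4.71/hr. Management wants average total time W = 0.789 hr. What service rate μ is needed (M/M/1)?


W = 1/(μ−λ) ⇒ μ − λ = 1/W = 1/0.789 = 1.2674
μ = λ + 1/W = 4.71 + 1.2674 = 5.9774 per hr

Final: 5.9774 /hr


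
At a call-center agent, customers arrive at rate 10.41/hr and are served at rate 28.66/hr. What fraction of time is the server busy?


ρ = λ/μ = 10.41/28.66 = 0.3632

Final: 0.3632


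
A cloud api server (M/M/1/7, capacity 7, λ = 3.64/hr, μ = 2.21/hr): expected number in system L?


ρ = 3.64/2.21 = 1.6471
L = ρ[1 − (K+1)ρ^K + Kρ^(K+1)] / [(1−ρ)(1−ρ^(K+1))]
Numerator: 1.6471·(1 − 8·32.882420 + 7·54.159280) = 192.797458
Denominator: (-0.6471)·(-53.159280) = 34.397181
L = 192.797458/34.397181 = 5.6050

Final: 5.6050


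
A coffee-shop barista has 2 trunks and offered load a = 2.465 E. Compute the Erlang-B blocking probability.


B(c,a) = (a^c/c!) / Σ_{k=0}^{c} a^k/k!
a^2/2! = 3.038112
Σ terms (k=0..2): 1.00000 + 2.46500 + 3.03811 = 6.503112
B = 3.038112/6.503112 = 0.467178

Final: 0.467178


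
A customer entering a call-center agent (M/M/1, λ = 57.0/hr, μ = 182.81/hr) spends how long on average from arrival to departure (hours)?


W = 1/(μ−λ) = 1/(182.81 − 57.0) = 1/125.81 = 0.007948 hr

Final: 0.007948 hr


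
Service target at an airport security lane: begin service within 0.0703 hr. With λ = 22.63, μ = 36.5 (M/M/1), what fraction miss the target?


ρ = 22.63/36.5 = 0.6200
P(Wq > t) = ρ·e^{−(μ−λ)t} = 0.6200·e^{−0.9751}
= 0.6200·0.377169 = 0.233845

Final: 0.233845


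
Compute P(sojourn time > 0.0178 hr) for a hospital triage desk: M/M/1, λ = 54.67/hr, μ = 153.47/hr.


W ~ Exponential(μ−λ) for M/M/1.
μ − λ = 153.47 − 54.67 = 98.8000
P(W > t) = e^{−(μ−λ)t} = e^{−1.7586} = 0.172279

Final: 0.172279


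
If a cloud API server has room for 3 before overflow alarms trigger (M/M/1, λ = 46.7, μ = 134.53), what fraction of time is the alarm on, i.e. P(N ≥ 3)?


ρ = 46.7/134.53 = 0.3471
P(N ≥ n) = ρ^n = 0.3471^3 = 0.041831

Final: 0.041831


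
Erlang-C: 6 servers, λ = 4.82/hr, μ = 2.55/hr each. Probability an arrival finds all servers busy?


a = λ/μ = 1.8902; ρ = a/6 = 0.3150
P₀ = 0.150884 (from M/M/c formula)
C(c,a) = [a^c/(c!(1−ρ))]·P₀ = [45.60801/(720·0.6850)]·0.150884
= 0.09248·0.150884 = 0.013953

Final: 0.013953


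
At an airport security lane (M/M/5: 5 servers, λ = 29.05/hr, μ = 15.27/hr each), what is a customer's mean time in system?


a = 1.9024; ρ = 0.3805; P₀ = 0.148356
Lq = P₀·a^c·ρ/(c!(1−ρ)²) = 0.03054
Wq = Lq/λ = 0.03054/29.05 = 0.001051 hr
W = Wq + 1/μ = 0.001051 + 0.06549 = 0.06654 hr

Final: 0.06654 hr


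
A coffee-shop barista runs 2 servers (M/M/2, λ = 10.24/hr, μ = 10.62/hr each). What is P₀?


a = λ/μ = 10.24/10.62 = 0.9642; ρ = a/c = 0.4821
Σ_{k=0}^{1} a^k/k! (terms k=0..1) = 1.00000 + 0.96422 = 1.96422
Tail: a^2/(2!(1−ρ)) = 0.92972/(2·0.5179) = 0.89760
P₀ = 1/(1.96422 + 0.89760) = 1/2.86182 = 0.349428

Final: 0.349428


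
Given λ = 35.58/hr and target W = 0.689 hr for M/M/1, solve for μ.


W = 1/(μ−λ) ⇒ μ − λ = 1/W = 1/0.689 = 1.4514
μ = λ + 1/W = 35.58 + 1.4514 = 37.0314 per hr

Final: 37.0314 /hr


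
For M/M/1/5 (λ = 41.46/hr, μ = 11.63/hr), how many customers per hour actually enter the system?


ρ = 3.5649; P_K = (1−ρ)ρ^5/(1−ρ^6) = 0.719839
λ_eff = λ(1 − P_K) = 41.46·(1 − 0.719839) = 41.46·0.280161 = 11.6155 /hr

Final: 11.6155 /hr


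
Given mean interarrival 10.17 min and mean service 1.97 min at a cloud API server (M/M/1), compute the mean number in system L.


λ = 60/10.17 = 5.8997 /hr
μ = 60/1.97 = 30.4569 /hr
ρ = λ/μ = 5.8997/30.4569 = 0.1937
L = ρ/(1−ρ) = 0.1937/0.8063 = 0.2402

Final: 0.2402


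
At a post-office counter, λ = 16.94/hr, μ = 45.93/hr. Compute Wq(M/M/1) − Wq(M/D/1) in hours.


ρ = 16.94/45.93 = 0.3688
Wq(M/M/1) = ρ/(μ−λ) = 0.3688/28.99 = 0.01272 hr
Wq(M/D/1) = ρ/(2(μ−λ)) = 0.006361 hr
Savings = 0.01272 − 0.006361 = 0.006361 hr

Final: 0.006361 hr


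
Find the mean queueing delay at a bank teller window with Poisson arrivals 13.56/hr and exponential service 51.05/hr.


ρ = 13.56/51.05 = 0.2656
Wq = ρ/(μ−λ) = 0.2656/(51.05 − 13.56) = 0.2656/37.49 = 0.007085 hr

Final: 0.007085 hr


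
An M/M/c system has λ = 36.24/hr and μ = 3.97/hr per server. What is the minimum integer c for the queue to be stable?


Stability requires cμ > λ ⇔ c > λ/μ.
λ/μ = 36.24/3.97 = 9.1285
Minimum integer c = ⌊9.1285⌋ + 1 = 10
Check: 10·3.97 = 39.70 > 36.24, while 9·3.97 = 35.73 ≤ 36.24

Final: 10 servers


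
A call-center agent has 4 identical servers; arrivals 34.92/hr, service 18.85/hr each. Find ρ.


ρ = λ/(cμ) = 34.92/(4·18.85) = 34.92/75.40 = 0.4631

Final: 0.4631


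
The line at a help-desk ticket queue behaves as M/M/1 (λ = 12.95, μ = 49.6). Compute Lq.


ρ = 12.95/49.6 = 0.2611
Lq = ρ²/(1−ρ) = 0.06817/0.7389 = 0.09225

Final: 0.09225


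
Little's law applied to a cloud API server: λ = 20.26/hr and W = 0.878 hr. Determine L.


L = λW = 20.26·0.878 = 17.7883

Final: 17.7883


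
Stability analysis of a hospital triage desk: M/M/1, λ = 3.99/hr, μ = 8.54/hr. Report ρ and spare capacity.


Total capacity cμ = 1·8.54 = 8.54/hr
ρ = λ/(cμ) = 3.99/8.54 = 0.4672
Stable ⇔ ρ < 1: YES
Spare capacity = cμ − λ = 8.54 − 3.99 = 4.55/hr

Final: ρ = 0.4672; stable; margin = 4.55/hr


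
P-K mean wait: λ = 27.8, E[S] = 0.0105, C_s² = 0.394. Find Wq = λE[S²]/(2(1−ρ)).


ρ = λ·E[S] = 27.8·0.0105 = 0.2919
E[S²] = E[S]²(1+C_s²) = 0.0105²·(1+0.394) = 0.0001537
Wq = λ·E[S²]/(2(1−ρ)) = 27.8·0.0001537/(2·0.7081) = 0.003017 hr

Final: 0.003017 hr


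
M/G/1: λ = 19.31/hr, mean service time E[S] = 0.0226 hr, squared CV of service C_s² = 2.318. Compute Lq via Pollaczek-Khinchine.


ρ = λ·E[S] = 19.31·0.0226 = 0.4364
Lq = ρ²(1+C_s²)/(2(1−ρ)) = 0.1905·(1+2.318)/(2·0.5636)
= 0.1905·3.3180/1.1272 = 0.56061

Final: 0.56061


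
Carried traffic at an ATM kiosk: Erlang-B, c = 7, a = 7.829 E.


B(7,7.829) = 0.298426 (Erlang-B)
Carried load = a(1 − B) = 7.829·(1 − 0.298426) = 7.829·0.701574 = 5.4926 E

Final: 5.4926 Erlangs


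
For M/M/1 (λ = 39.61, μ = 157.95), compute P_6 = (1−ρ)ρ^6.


ρ = 39.61/157.95 = 0.2508
P_n = (1−ρ)·ρ^n = (1 − 0.2508)·0.2508^6 = 0.7492·0.0002487 = 0.0001863

Final: 0.0001863


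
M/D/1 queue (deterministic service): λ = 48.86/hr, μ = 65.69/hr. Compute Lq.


ρ = 48.86/65.69 = 0.7438
M/D/1: Lq = ρ²/(2(1−ρ)) = 0.5532/(2·0.2562) = 1.07968

Final: 1.07968


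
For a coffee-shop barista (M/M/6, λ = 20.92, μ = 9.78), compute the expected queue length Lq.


a = λ/μ = 2.1391; ρ = a/6 = 0.3565
P₀ = 0.117504
Lq = P₀·a^c·ρ / (c!·(1−ρ)²) = 0.117504·95.79370·0.3565/(720·0.41408)
= 0.01346

Final: 0.01346


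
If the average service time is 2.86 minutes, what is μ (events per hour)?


μ = 1/(service time) in consistent units.
1 hour = 60 min, so μ = 60/2.86 = 20.9790 per hour

Final: 20.9790 /hr


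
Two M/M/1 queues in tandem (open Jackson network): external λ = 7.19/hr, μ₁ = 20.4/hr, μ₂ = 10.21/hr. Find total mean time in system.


Each node sees arrival rate λ = 7.19/hr (tandem ⇒ throughput preserved).
W₁ = 1/(μ₁−λ) = 1/(20.4−7.19) = 0.07570 hr
W₂ = 1/(μ₂−λ) = 1/(10.21−7.19) = 0.33113 hr
W_total = W₁ + W₂ = 0.07570 + 0.33113 = 0.40683 hr

Final: 0.40683 hr


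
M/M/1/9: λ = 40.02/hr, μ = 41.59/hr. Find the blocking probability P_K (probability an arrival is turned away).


ρ = λ/μ = 40.02/41.59 = 0.9623
P_K = (1−ρ)ρ^K/(1−ρ^(K+1)) = (0.03775·0.707283)/(1 − 0.680584)
= 0.026700/0.319416 = 0.083589

Final: 0.083589


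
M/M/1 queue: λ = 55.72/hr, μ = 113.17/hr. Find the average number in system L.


ρ = λ/μ = 55.72/113.17 = 0.4924
L = ρ/(1−ρ) = 0.4924/(1 − 0.4924) = 0.4924/0.5076 = 0.9699

Final: 0.9699


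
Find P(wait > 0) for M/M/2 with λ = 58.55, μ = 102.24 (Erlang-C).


a = λ/μ = 0.5727; ρ = a/2 = 0.2863
P₀ = 0.554804 (from M/M/c formula)
C(c,a) = [a^c/(c!(1−ρ))]·P₀ = [0.32795/(2·0.7137)]·0.554804
= 0.22977·0.554804 = 0.127476

Final: 0.127476


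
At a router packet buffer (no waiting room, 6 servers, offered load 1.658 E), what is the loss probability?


B(c,a) = (a^c/c!) / Σ_{k=0}^{c} a^k/k!
a^6/6! = 0.028852
Σ terms (k=0..6): 1.00000 + 1.65800 + 1.37448 + 0.75963 + 0.31487 + 0.10441 + 0.02885 = 5.240241
B = 0.028852/5.240241 = 0.005506

Final: 0.005506


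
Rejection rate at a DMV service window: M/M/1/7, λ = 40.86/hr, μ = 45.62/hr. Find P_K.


ρ = λ/μ = 40.86/45.62 = 0.8957
P_K = (1−ρ)ρ^K/(1−ρ^(K+1)) = (0.1043·0.462383)/(1 − 0.414138)
= 0.048245/0.585862 = 0.082349

Final: 0.082349


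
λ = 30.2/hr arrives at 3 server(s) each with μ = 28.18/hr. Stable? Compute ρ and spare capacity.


Total capacity cμ = 3·28.18 = 84.54/hr
ρ = λ/(cμ) = 30.2/84.54 = 0.3572
Stable ⇔ ρ < 1: YES
Spare capacity = cμ − λ = 84.54 − 30.2 = 54.34/hr

Final: ρ = 0.3572; stable; margin = 54.34/hr


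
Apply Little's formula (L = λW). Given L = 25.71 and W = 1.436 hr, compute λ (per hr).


λ = L/W = 25.71/1.436 = 17.9039 /hr

Final: 17.9039 /hr


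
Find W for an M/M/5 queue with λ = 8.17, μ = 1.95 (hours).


a = 4.1897; ρ = 0.8379; P₀ = 0.009483
Lq = P₀·a^c·ρ/(c!(1−ρ)²) = 3.25541
Wq = Lq/λ = 3.25541/8.17 = 0.39846 hr
W = Wq + 1/μ = 0.39846 + 0.51282 = 0.91128 hr

Final: 0.91128 hr


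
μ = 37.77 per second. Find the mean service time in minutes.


Mean service time = 1/μ = 1/37.77 second = 0.02648 second
In minutes: 0.02648 × 0.0166667 = 0.0004413 min

Final: 0.0004413 min


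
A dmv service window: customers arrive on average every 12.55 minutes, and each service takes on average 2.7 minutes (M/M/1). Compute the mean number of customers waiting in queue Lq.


λ = 60/12.55 = 4.7809 /hr
μ = 60/2.7 = 22.2222 /hr
ρ = λ/μ = 4.7809/22.2222 = 0.2151
Lq = ρ²/(1−ρ) = 0.04628/0.7849 = 0.05897

Final: 0.05897


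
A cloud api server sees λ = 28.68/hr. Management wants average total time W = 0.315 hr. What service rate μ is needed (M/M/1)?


W = 1/(μ−λ) ⇒ μ − λ = 1/W = 1/0.315 = 3.1746
μ = λ + 1/W = 28.68 + 3.1746 = 31.8546 per hr

Final: 31.8546 /hr


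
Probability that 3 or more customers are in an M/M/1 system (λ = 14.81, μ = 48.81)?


ρ = 14.81/48.81 = 0.3034
P(N ≥ n) = ρ^n = 0.3034^3 = 0.027934

Final: 0.027934


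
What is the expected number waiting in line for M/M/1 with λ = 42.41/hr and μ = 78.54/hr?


ρ = 42.41/78.54 = 0.5400
Lq = ρ²/(1−ρ) = 0.2916/0.4600 = 0.6338

Final: 0.6338


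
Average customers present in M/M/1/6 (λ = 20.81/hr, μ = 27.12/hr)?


ρ = 20.81/27.12 = 0.7673
L = ρ[1 − (K+1)ρ^K + Kρ^(K+1)] / [(1−ρ)(1−ρ^(K+1))]
Numerator: 0.7673·(1 − 7·0.204124 + 6·0.156631) = 0.392041
Denominator: (0.2327)·(0.843369) = 0.196226
L = 0.392041/0.196226 = 1.9979

Final: 1.9979


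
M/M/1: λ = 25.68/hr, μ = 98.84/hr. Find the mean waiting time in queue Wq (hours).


ρ = 25.68/98.84 = 0.2598
Wq = ρ/(μ−λ) = 0.2598/(98.84 − 25.68) = 0.2598/73.16 = 0.003551 hr

Final: 0.003551 hr


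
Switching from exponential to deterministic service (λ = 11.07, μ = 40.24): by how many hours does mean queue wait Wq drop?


ρ = 11.07/40.24 = 0.2751
Wq(M/M/1) = ρ/(μ−λ) = 0.2751/29.17 = 0.009431 hr
Wq(M/D/1) = ρ/(2(μ−λ)) = 0.004715 hr
Savings = 0.009431 − 0.004715 = 0.004715 hr

Final: 0.004715 hr


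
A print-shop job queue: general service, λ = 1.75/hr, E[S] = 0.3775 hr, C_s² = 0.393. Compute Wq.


ρ = λ·E[S] = 1.75·0.3775 = 0.6606
E[S²] = E[S]²(1+C_s²) = 0.3775²·(1+0.393) = 0.198511
Wq = λ·E[S²]/(2(1−ρ)) = 1.75·0.198511/(2·0.3394) = 0.51182 hr

Final: 0.51182 hr


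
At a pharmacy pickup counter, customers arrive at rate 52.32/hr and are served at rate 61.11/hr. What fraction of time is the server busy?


ρ = λ/μ = 52.32/61.11 = 0.8562

Final: 0.8562


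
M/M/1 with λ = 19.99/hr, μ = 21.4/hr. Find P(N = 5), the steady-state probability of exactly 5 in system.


ρ = 19.99/21.4 = 0.9341
P_n = (1−ρ)·ρ^n = (1 − 0.9341)·0.9341^5 = 0.06589·0.711205 = 0.046860

Final: 0.046860


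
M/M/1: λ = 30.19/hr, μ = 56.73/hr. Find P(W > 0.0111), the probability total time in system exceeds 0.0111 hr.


W ~ Exponential(μ−λ) for M/M/1.
μ − λ = 56.73 − 30.19 = 26.5400
P(W > t) = e^{−(μ−λ)t} = e^{−0.2946} = 0.744834

Final: 0.744834


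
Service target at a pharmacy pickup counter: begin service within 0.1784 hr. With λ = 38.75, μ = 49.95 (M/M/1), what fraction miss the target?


ρ = 38.75/49.95 = 0.7758
P(Wq > t) = ρ·e^{−(μ−λ)t} = 0.7758·e^{−1.9981}
= 0.7758·0.135595 = 0.105192

Final: 0.105192


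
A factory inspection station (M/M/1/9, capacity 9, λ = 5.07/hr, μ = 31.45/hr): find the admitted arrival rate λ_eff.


ρ = 0.1612; P_K = (1−ρ)ρ^9/(1−ρ^10) = 0.00000006168
λ_eff = λ(1 − P_K) = 5.07·(1 − 0.00000006168) = 5.07·1.000000 = 5.0700 /hr

Final: 5.0700 /hr


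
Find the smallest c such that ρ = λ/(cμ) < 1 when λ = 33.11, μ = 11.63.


Stability requires cμ > λ ⇔ c > λ/μ.
λ/μ = 33.11/11.63 = 2.8469
Minimum integer c = ⌊2.8469⌋ + 1 = 3
Check: 3·11.63 = 34.89 > 33.11, while 2·11.63 = 23.26 ≤ 33.11

Final: 3 servers


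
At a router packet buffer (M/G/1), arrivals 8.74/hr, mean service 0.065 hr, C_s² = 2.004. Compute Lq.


ρ = λ·E[S] = 8.74·0.065 = 0.5681
Lq = ρ²(1+C_s²)/(2(1−ρ)) = 0.3227·(1+2.004)/(2·0.4319)
= 0.3227·3.0040/0.8638 = 1.12237

Final: 1.12237


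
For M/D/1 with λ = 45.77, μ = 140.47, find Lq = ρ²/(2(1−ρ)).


ρ = 45.77/140.47 = 0.3258
M/D/1: Lq = ρ²/(2(1−ρ)) = 0.1062/(2·0.6742) = 0.07874

Final: 0.07874


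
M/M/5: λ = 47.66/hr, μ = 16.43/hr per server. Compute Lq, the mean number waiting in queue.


a = λ/μ = 2.9008; ρ = a/5 = 0.5802
P₀ = 0.052075
Lq = P₀·a^c·ρ / (c!·(1−ρ)²) = 0.052075·205.39146·0.5802/(120·0.17627)
= 0.29336

Final: 0.29336


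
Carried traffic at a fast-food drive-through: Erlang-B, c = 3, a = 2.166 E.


B(3,2.166) = 0.235052 (Erlang-B)
Carried load = a(1 − B) = 2.166·(1 − 0.235052) = 2.166·0.764948 = 1.6569 E

Final: 1.6569 Erlangs


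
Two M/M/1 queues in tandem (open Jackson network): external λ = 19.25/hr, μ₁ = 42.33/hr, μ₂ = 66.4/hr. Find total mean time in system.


Each node sees arrival rate λ = 19.25/hr (tandem ⇒ throughput preserved).
W₁ = 1/(μ₁−λ) = 1/(42.33−19.25) = 0.04333 hr
W₂ = 1/(μ₂−λ) = 1/(66.4−19.25) = 0.02121 hr
W_total = W₁ + W₂ = 0.04333 + 0.02121 = 0.06454 hr

Final: 0.06454 hr


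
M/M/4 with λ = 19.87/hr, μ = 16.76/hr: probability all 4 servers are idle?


a = λ/μ = 19.87/16.76 = 1.1856; ρ = a/c = 0.2964
Σ_{k=0}^{3} a^k/k! (terms k=0..3) = 1.00000 + 1.18556 + 0.70278 + 0.27773 = 3.16607
Tail: a^4/(4!(1−ρ)) = 1.97558/(24·0.7036) = 0.11699
P₀ = 1/(3.16607 + 0.11699) = 1/3.28306 = 0.304594

Final: 0.304594


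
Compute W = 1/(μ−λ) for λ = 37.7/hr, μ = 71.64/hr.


W = 1/(μ−λ) = 1/(71.64 − 37.7) = 1/33.94 = 0.02946 hr

Final: 0.02946 hr


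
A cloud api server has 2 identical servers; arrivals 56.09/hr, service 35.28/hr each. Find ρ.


ρ = λ/(cμ) = 56.09/(2·35.28) = 56.09/70.56 = 0.7949

Final: 0.7949


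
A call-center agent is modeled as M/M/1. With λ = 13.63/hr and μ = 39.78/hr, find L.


ρ = λ/μ = 13.63/39.78 = 0.3426
L = ρ/(1−ρ) = 0.3426/(1 − 0.3426) = 0.3426/0.6574 = 0.5212

Final: 0.5212


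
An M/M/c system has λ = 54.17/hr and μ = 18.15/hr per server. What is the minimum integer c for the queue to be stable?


Stability requires cμ > λ ⇔ c > λ/μ.
λ/μ = 54.17/18.15 = 2.9846
Minimum integer c = ⌊2.9846⌋ + 1 = 3
Check: 3·18.15 = 54.45 > 54.17, while 2·18.15 = 36.30 ≤ 54.17

Final: 3 servers


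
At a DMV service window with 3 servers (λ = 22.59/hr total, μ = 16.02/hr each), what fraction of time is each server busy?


ρ = λ/(cμ) = 22.59/(3·16.02) = 22.59/48.06 = 0.4700

Final: 0.4700


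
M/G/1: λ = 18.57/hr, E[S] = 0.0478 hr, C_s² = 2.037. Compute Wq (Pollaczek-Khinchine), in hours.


ρ = λ·E[S] = 18.57·0.0478 = 0.8876
E[S²] = E[S]²(1+C_s²) = 0.0478²·(1+2.037) = 0.006939
Wq = λ·E[S²]/(2(1−ρ)) = 18.57·0.006939/(2·0.1124) = 0.57345 hr

Final: 0.57345 hr


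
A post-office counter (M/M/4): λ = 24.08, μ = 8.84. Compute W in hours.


a = 2.7240; ρ = 0.6810; P₀ = 0.055574
Lq = P₀·a^c·ρ/(c!(1−ρ)²) = 0.85315
Wq = Lq/λ = 0.85315/24.08 = 0.03543 hr
W = Wq + 1/μ = 0.03543 + 0.11312 = 0.14855 hr

Final: 0.14855 hr


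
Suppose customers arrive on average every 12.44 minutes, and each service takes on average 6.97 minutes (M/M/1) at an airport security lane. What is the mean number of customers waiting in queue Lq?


λ = 60/12.44 = 4.8232 /hr
μ = 60/6.97 = 8.6083 /hr
ρ = λ/μ = 4.8232/8.6083 = 0.5603
Lq = ρ²/(1−ρ) = 0.3139/0.4397 = 0.7139

Final: 0.7139


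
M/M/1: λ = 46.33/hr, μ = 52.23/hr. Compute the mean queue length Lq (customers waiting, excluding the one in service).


ρ = 46.33/52.23 = 0.8870
Lq = ρ²/(1−ρ) = 0.7868/0.1130 = 6.9655

Final: 6.9655


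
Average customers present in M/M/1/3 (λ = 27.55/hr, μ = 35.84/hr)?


ρ = 27.55/35.84 = 0.7687
L = ρ[1 − (K+1)ρ^K + Kρ^(K+1)] / [(1−ρ)(1−ρ^(K+1))]
Numerator: 0.7687·(1 − 4·0.454214 + 3·0.349152) = 0.177260
Denominator: (0.2313)·(0.650848) = 0.150545
L = 0.177260/0.150545 = 1.1775

Final: 1.1775


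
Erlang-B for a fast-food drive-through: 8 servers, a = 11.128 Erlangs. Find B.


B(c,a) = (a^c/c!) / Σ_{k=0}^{c} a^k/k!
a^8/8! = 5831.985190
Σ terms (k=0..8): 1.00000 + 11.12800 + 61.91619 + 229.66779 + 638.93581 + 1422.01553 + 2637.36480 + 4192.65650 + 5831.98519 = 15026.669809
B = 5831.985190/15026.669809 = 0.388109

Final: 0.388109


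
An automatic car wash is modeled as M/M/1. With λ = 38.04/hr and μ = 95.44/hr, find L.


ρ = λ/μ = 38.04/95.44 = 0.3986
L = ρ/(1−ρ) = 0.3986/(1 − 0.3986) = 0.3986/0.6014 = 0.6627

Final: 0.6627


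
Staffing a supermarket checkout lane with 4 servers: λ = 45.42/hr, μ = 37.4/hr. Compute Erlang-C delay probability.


a = λ/μ = 1.2144; ρ = a/4 = 0.3036
P₀ = 0.295811 (from M/M/c formula)
C(c,a) = [a^c/(c!(1−ρ))]·P₀ = [2.17521/(24·0.6964)]·0.295811
= 0.13015·0.295811 = 0.038499

Final: 0.038499


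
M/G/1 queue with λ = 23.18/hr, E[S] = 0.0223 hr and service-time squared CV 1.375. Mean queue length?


ρ = λ·E[S] = 23.18·0.0223 = 0.5169
Lq = ρ²(1+C_s²)/(2(1−ρ)) = 0.2672·(1+1.375)/(2·0.4831)
= 0.2672·2.3750/0.9662 = 0.65682

Final: 0.65682


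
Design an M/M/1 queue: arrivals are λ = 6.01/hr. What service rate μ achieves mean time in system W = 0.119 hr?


W = 1/(μ−λ) ⇒ μ − λ = 1/W = 1/0.119 = 8.4034
μ = λ + 1/W = 6.01 + 8.4034 = 14.4134 per hr

Final: 14.4134 /hr


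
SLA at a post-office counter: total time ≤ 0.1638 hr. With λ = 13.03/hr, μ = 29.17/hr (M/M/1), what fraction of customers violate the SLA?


W ~ Exponential(μ−λ) for M/M/1.
μ − λ = 29.17 − 13.03 = 16.1400
P(W > t) = e^{−(μ−λ)t} = e^{−2.6437} = 0.071095

Final: 0.071095


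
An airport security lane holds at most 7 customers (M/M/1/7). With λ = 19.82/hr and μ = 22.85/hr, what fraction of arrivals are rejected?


ρ = λ/μ = 19.82/22.85 = 0.8674
P_K = (1−ρ)ρ^K/(1−ρ^(K+1)) = (0.1326·0.369421)/(1 − 0.320435)
= 0.048987/0.679565 = 0.072085

Final: 0.072085


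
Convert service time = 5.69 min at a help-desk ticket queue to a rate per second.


μ = 1/(service time) in consistent units.
1 second = 0.0166667 min, so μ = 0.0166667/5.69 = 0.002929 per second

Final: 0.002929 /sec


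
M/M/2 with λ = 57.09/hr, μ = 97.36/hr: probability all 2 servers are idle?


a = λ/μ = 57.09/97.36 = 0.5864; ρ = a/c = 0.2932
Σ_{k=0}^{1} a^k/k! (terms k=0..1) = 1.00000 + 0.58638 = 1.58638
Tail: a^2/(2!(1−ρ)) = 0.34384/(2·0.7068) = 0.24324
P₀ = 1/(1.58638 + 0.24324) = 1/1.82962 = 0.546563

Final: 0.546563


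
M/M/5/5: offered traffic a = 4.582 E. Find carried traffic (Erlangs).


B(5,4.582) = 0.250049 (Erlang-B)
Carried load = a(1 − B) = 4.582·(1 − 0.250049) = 4.582·0.749951 = 3.4363 E

Final: 3.4363 Erlangs


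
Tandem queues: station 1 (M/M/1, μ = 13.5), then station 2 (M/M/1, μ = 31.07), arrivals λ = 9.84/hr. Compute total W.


Each node sees arrival rate λ = 9.84/hr (tandem ⇒ throughput preserved).
W₁ = 1/(μ₁−λ) = 1/(13.5−9.84) = 0.27322 hr
W₂ = 1/(μ₂−λ) = 1/(31.07−9.84) = 0.04710 hr
W_total = W₁ + W₂ = 0.27322 + 0.04710 = 0.32033 hr

Final: 0.32033 hr


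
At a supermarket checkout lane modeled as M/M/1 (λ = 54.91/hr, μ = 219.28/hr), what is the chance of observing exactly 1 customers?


ρ = 54.91/219.28 = 0.2504
P_n = (1−ρ)·ρ^n = (1 − 0.2504)·0.2504^1 = 0.7496·0.250410 = 0.187705

Final: 0.187705


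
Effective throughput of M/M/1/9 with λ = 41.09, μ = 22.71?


ρ = 1.8093; P_K = (1−ρ)ρ^9/(1−ρ^10) = 0.448504
λ_eff = λ(1 − P_K) = 41.09·(1 − 0.448504) = 41.09·0.551496 = 22.6610 /hr

Final: 22.6610 /hr


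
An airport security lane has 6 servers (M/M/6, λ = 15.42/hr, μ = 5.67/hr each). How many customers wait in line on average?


a = λ/μ = 2.7196; ρ = a/6 = 0.4533
P₀ = 0.065288
Lq = P₀·a^c·ρ / (c!·(1−ρ)²) = 0.065288·404.58324·0.4533/(720·0.29892)
= 0.05563

Final: 0.05563


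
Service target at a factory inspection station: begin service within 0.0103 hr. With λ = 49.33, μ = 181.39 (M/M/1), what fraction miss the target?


ρ = 49.33/181.39 = 0.2720
P(Wq > t) = ρ·e^{−(μ−λ)t} = 0.2720·e^{−1.3602}
= 0.2720·0.256605 = 0.069785

Final: 0.069785


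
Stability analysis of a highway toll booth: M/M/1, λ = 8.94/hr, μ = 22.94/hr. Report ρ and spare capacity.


Total capacity cμ = 1·22.94 = 22.94/hr
ρ = λ/(cμ) = 8.94/22.94 = 0.3897
Stable ⇔ ρ < 1: YES
Spare capacity = cμ − λ = 22.94 − 8.94 = 14.00/hr

Final: ρ = 0.3897; stable; margin = 14.00/hr


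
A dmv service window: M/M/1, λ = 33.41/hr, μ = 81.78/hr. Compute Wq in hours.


ρ = 33.41/81.78 = 0.4085
Wq = ρ/(μ−λ) = 0.4085/(81.78 − 33.41) = 0.4085/48.37 = 0.008446 hr

Final: 0.008446 hr


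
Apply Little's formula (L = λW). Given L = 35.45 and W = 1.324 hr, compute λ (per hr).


λ = L/W = 35.45/1.324 = 26.7749 /hr

Final: 26.7749 /hr


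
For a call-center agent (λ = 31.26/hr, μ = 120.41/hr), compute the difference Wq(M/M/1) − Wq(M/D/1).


ρ = 31.26/120.41 = 0.2596
Wq(M/M/1) = ρ/(μ−λ) = 0.2596/89.15 = 0.002912 hr
Wq(M/D/1) = ρ/(2(μ−λ)) = 0.001456 hr
Savings = 0.002912 − 0.001456 = 0.001456 hr

Final: 0.001456 hr


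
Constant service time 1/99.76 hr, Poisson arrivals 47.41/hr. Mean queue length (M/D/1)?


ρ = 47.41/99.76 = 0.4752
M/D/1: Lq = ρ²/(2(1−ρ)) = 0.2259/(2·0.5248) = 0.21520

Final: 0.21520


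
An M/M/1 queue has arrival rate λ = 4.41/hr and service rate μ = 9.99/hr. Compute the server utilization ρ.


ρ = λ/μ = 4.41/9.99 = 0.4414

Final: 0.4414


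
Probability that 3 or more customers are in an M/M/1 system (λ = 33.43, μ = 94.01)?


ρ = 33.43/94.01 = 0.3556
P(N ≥ n) = ρ^n = 0.3556^3 = 0.044966

Final: 0.044966


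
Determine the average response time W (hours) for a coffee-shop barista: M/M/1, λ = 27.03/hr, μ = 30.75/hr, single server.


W = 1/(μ−λ) = 1/(30.75 − 27.03) = 1/3.72 = 0.2688 hr

Final: 0.2688 hr


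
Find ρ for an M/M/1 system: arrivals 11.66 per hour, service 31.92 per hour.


ρ = λ/μ = 11.66/31.92 = 0.3653

Final: 0.3653


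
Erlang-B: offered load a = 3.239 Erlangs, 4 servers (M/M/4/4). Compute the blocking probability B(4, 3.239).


B(c,a) = (a^c/c!) / Σ_{k=0}^{c} a^k/k!
a^4/4! = 4.585984
Σ terms (k=0..4): 1.00000 + 3.23900 + 5.24556 + 5.66346 + 4.58598 = 19.734001
B = 4.585984/19.734001 = 0.232390

Final: 0.232390


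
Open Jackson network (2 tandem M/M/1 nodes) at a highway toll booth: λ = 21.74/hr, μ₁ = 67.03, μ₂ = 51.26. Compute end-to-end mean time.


Each node sees arrival rate λ = 21.74/hr (tandem ⇒ throughput preserved).
W₁ = 1/(μ₁−λ) = 1/(67.03−21.74) = 0.02208 hr
W₂ = 1/(μ₂−λ) = 1/(51.26−21.74) = 0.03388 hr
W_total = W₁ + W₂ = 0.02208 + 0.03388 = 0.05596 hr

Final: 0.05596 hr


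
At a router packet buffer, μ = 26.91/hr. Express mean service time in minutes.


Mean service time = 1/μ = 1/26.91 hour = 0.03716 hour
In minutes: 0.03716 × 60 = 2.2297 min

Final: 2.2297 min


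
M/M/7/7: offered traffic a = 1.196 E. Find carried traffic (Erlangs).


B(7,1.196) = 0.0002100 (Erlang-B)
Carried load = a(1 − B) = 1.196·(1 − 0.0002100) = 1.196·0.999790 = 1.1957 E

Final: 1.1957 Erlangs


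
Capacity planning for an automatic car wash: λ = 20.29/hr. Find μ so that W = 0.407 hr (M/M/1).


W = 1/(μ−λ) ⇒ μ − λ = 1/W = 1/0.407 = 2.4570
μ = λ + 1/W = 20.29 + 2.4570 = 22.7470 per hr

Final: 22.7470 /hr


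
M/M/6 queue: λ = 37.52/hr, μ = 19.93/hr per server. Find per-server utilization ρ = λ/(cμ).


ρ = λ/(cμ) = 37.52/(6·19.93) = 37.52/119.58 = 0.3138

Final: 0.3138


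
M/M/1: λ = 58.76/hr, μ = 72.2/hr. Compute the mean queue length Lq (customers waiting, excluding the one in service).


ρ = 58.76/72.2 = 0.8139
Lq = ρ²/(1−ρ) = 0.6624/0.1861 = 3.5582

Final: 3.5582


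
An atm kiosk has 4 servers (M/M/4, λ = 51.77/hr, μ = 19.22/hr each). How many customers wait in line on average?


a = λ/μ = 2.6935; ρ = a/4 = 0.6734
P₀ = 0.057826
Lq = P₀·a^c·ρ / (c!·(1−ρ)²) = 0.057826·52.63797·0.6734/(24·0.10668)
= 0.80059

Final: 0.80059


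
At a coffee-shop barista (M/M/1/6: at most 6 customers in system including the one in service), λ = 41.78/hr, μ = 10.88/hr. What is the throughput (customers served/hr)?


ρ = 3.8401; P_K = (1−ρ)ρ^6/(1−ρ^7) = 0.739648
λ_eff = λ(1 − P_K) = 41.78·(1 − 0.739648) = 41.78·0.260352 = 10.8775 /hr

Final: 10.8775 /hr
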